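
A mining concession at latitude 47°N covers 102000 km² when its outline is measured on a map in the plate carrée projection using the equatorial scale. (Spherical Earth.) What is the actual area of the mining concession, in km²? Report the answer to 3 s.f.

In the plate carrée (x = Rλ, y = Rφ), meridians are true-scale (h = 1) and parallels are stretched by k = sec φ.
Areal scale = h·k = 1 × sec φ; at 47°, h = 1.000, k = 1.466, so h·k = 1.466.
True area = apparent / (areal scale) = 102000 / 1.466 ≈ 69600 km².

69600 km²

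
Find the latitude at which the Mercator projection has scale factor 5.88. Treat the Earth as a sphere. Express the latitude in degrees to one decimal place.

Mercator scale is k = sec φ = 1/cos φ.
1/cos φ = 5.88  ⇒  cos φ = 0.1701  ⇒  φ = arccos(0.1701) ≈ 80.2°.

80.2°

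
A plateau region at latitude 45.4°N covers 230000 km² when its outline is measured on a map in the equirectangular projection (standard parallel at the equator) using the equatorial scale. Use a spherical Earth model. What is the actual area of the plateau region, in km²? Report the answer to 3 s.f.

For the equirectangular projection with φ₀ = 0 (plate carrée), h = 1 along meridians and k = sec φ along parallels.
Areal scale = h·k = 1 × sec φ; at 45.4°, h = 1.000, k = 1.424, so h·k = 1.424.
True area = apparent / (areal scale) = 230000 / 1.424 ≈ 161000 km².

161000 km²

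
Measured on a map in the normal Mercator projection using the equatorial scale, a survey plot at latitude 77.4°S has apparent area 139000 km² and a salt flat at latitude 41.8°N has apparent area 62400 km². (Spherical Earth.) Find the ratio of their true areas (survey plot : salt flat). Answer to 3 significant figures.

0.191

On Mercator the areal scale is sec²φ, so true area = apparent × cos²φ.
True area of survey plot: 139000 × cos²(77.4°) = 139000 × 0.04759 = 6615 km².
True area of salt flat: 62400 × cos²(41.8°) = 62400 × 0.5557 = 34680 km².
Ratio = 6615 / 34680 ≈ 0.191.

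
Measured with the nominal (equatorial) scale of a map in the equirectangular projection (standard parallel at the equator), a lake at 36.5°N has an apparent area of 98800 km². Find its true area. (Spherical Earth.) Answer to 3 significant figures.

Plate carrée maps x = Rλ, y = Rφ. The meridian scale is h = 1 and the parallel scale is k = 1/cos φ = sec φ.
Areal scale = h·k = 1 × sec φ; at 36.5°, h = 1.000, k = 1.244, so h·k = 1.244.
True area = apparent / (areal scale) = 98800 / 1.244 ≈ 79400 km².

79400 km²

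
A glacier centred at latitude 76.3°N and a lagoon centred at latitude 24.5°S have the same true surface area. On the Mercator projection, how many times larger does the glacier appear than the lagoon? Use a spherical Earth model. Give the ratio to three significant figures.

14.8

Mercator is conformal with k = sec φ, so areal scale = k² = sec²φ.
At 76.3°: sec²(76.3°) = 1/0.2368² = 17.83.
At 24.5°: sec²(24.5°) = 1/0.9100² = 1.208.
Ratio = 17.83/1.208 = cos²(24.5°)/cos²(76.3°) ≈ 14.8.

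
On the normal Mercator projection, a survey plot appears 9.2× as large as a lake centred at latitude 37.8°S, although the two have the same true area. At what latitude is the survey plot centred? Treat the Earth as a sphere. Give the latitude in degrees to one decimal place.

Mercator areal scale is sec²φ, so apparent-area ratio = sec²φ₁ / sec²φ₂ = cos²φ₂ / cos²φ₁.
cos²φ₂ / cos²φ₁ = 9.2  ⇒  cos φ₁ = cos 37.8° / √9.2 = 0.7902/3.033 = 0.2605.
φ₁ = arccos(0.2605) ≈ 74.9°.

74.9°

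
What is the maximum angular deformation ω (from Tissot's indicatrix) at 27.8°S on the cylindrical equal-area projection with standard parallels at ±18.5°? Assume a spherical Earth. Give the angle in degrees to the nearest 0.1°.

A cylindrical equal-area projection with standard parallel φ₀ has meridian scale h = cos φ / cos φ₀ and parallel scale k = cos φ₀ / cos φ (so areas are preserved, h·k = 1).
At 27.8°: h = 0.9328, k = 1.072; principal scales a = 1.072, b = 0.9328.
sin(ω/2) = (a − b)/(a + b) = 0.1393/2.005 = 0.06947, so ω = 2 arcsin(0.06947) ≈ 8.0°.

8.0°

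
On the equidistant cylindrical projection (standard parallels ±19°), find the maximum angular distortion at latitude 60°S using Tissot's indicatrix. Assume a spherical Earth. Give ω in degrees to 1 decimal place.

The equidistant cylindrical projection with φ₀ = 19° has h = 1 (meridians true) and k = cos φ₀ / cos φ along parallels.
At 60°: h = 1.000, k = 1.891; principal scales a = 1.891, b = 1.000.
sin(ω/2) = (a − b)/(a + b) = 0.8910/2.891 = 0.3082, so ω = 2 arcsin(0.3082) ≈ 35.9°.

35.9°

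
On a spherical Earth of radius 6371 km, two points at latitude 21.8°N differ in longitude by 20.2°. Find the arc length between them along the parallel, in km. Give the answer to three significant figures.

Arc length along a parallel = R cos φ · Δλ (with Δλ in radians).
= 6371 × cos 21.8° × (20.2° × π/180) = 6371 × 0.9285 × 0.3526 ≈ 2090 km.

2090 km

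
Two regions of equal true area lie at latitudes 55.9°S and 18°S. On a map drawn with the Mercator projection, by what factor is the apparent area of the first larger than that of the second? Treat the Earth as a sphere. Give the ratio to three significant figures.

Mercator areal scale is sec²φ.
At 55.9°: sec²(55.9°) = 1/0.5606² = 3.182.
At 18°: sec²(18°) = 1/0.9511² = 1.106.
Ratio = 3.182/1.106 = cos²(18°)/cos²(55.9°) ≈ 2.88.

2.88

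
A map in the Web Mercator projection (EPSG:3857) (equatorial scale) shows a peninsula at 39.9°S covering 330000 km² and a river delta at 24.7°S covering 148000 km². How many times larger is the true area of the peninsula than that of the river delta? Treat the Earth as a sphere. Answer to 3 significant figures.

1.59

On Mercator the areal scale is sec²φ, so true area = apparent × cos²φ.
True area of peninsula: 330000 × cos²(39.9°) = 330000 × 0.5885 = 194200 km².
True area of river delta: 148000 × cos²(24.7°) = 148000 × 0.8254 = 122200 km².
Ratio = 194200 / 122200 ≈ 1.59.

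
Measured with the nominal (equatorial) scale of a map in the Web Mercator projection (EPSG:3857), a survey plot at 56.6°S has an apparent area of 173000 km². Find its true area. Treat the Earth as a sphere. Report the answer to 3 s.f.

52400 km²

The Mercator projection is conformal; its linear scale factor is the same in every direction and equals sec φ = 1/cos φ.
Areal scale = k² = sec²φ = 1/cos²(56.6°) = 1/0.5505² = 3.300.
True area = apparent / (areal scale) = 173000 / 3.300 ≈ 52400 km².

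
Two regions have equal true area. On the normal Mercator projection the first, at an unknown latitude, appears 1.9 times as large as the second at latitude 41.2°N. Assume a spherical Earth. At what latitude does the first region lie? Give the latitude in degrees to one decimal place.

On Mercator, (apparent₁)/(apparent₂) = sec²φ₁ / sec²φ₂ when true areas are equal.
cos²φ₂ / cos²φ₁ = 1.9  ⇒  cos φ₁ = cos 41.2° / √1.9 = 0.7524/1.378 = 0.5459.
φ₁ = arccos(0.5459) ≈ 56.9°.

56.9°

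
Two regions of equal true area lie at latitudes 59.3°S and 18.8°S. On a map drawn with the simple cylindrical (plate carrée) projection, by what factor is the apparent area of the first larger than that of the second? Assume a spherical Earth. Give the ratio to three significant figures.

Plate carrée maps x = Rλ, y = Rφ. The meridian scale is h = 1 and the parallel scale is k = 1/cos φ = sec φ.
Areal scale at 59.3°: h·k = 1.000 × 1.959 = 1.959.
Areal scale at 18.8°: h·k = 1.000 × 1.056 = 1.056.
Ratio = 1.959/1.056 ≈ 1.85.

1.85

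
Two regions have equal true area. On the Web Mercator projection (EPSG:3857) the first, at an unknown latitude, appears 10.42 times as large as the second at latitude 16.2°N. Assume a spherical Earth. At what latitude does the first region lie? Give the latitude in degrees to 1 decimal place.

72.7°

Mercator areal scale is sec²φ, so apparent-area ratio = sec²φ₁ / sec²φ₂ = cos²φ₂ / cos²φ₁.
cos²φ₂ / cos²φ₁ = 10.42  ⇒  cos φ₁ = cos 16.2° / √10.42 = 0.9603/3.228 = 0.2975.
φ₁ = arccos(0.2975) ≈ 72.7°.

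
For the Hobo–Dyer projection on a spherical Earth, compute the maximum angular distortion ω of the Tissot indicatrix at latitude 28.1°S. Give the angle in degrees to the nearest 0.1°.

The Hobo–Dyer projection is cylindrical equal-area with φ₀ = 37.5°. For cylindrical equal-area with standard parallel φ₀, h = cos φ / cos φ₀ and k = cos φ₀ / cos φ, so h·k = 1.
At 28.1°: h = 1.112, k = 0.8994; principal scales a = 1.112, b = 0.8994.
sin(ω/2) = (a − b)/(a + b) = 0.2125/2.011 = 0.1057, so ω = 2 arcsin(0.1057) ≈ 12.1°.

12.1°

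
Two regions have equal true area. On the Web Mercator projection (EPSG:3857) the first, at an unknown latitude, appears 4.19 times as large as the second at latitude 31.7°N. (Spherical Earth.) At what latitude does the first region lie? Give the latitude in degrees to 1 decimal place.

Mercator areal scale is sec²φ, so apparent-area ratio = sec²φ₁ / sec²φ₂ = cos²φ₂ / cos²φ₁.
cos²φ₂ / cos²φ₁ = 4.19  ⇒  cos φ₁ = cos 31.7° / √4.19 = 0.8508/2.047 = 0.4156.
φ₁ = arccos(0.4156) ≈ 65.4°.

65.4°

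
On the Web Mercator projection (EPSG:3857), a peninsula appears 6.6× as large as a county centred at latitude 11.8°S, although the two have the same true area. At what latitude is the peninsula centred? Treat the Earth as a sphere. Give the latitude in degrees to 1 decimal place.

For equal true areas on Mercator, apparent areas scale as sec²φ, so the ratio is cos²φ₂ / cos²φ₁.
cos²φ₂ / cos²φ₁ = 6.6  ⇒  cos φ₁ = cos 11.8° / √6.6 = 0.9789/2.569 = 0.3810.
φ₁ = arccos(0.3810) ≈ 67.6°.

67.6°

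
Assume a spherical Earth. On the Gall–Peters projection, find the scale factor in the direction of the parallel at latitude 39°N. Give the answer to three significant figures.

0.910

Gall–Peters is a cylindrical equal-area projection with standard parallels at ±45°. Cylindrical equal-area (φ₀ = 45°): h = cos φ / cos 45° along meridians, k = cos 45° / cos φ along parallels; h·k = 1.
k = cos 45° / cos 39° = 0.7071/0.7771 = 0.9099.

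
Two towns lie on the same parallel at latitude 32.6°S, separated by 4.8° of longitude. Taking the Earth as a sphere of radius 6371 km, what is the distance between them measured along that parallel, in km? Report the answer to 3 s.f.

450 km

Arc length along a parallel = R cos φ · Δλ (with Δλ in radians).
= 6371 × cos 32.6° × (4.8° × π/180) = 6371 × 0.8425 × 0.08378 ≈ 450 km.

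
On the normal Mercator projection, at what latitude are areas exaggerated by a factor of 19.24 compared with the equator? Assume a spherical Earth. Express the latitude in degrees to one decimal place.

Mercator areal scale is sec²φ.
sec²φ = 19.24  ⇒  cos²φ = 0.05198  ⇒  cos φ = 0.2280.
φ = arccos(0.2280) ≈ 76.8°.

76.8°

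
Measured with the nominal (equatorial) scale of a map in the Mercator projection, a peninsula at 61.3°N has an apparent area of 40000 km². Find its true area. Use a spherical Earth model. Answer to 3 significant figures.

9220 km²

For Mercator, h = k = sec φ (a conformal cylindrical projection has a single point scale, 1/cos φ).
Areal scale = k² = sec²φ = 1/cos²(61.3°) = 1/0.4802² = 4.336.
True area = apparent / (areal scale) = 40000 / 4.336 ≈ 9220 km².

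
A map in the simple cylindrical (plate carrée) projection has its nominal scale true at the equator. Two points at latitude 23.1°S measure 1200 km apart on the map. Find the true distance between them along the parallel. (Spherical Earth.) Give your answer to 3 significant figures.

For the equirectangular projection with φ₀ = 0 (plate carrée), h = 1 along meridians and k = sec φ along parallels.
Along the parallel at 23.1°, map distances are exaggerated by k = sec 23.1° = 1.087.
True distance = 1200 / 1.087 = 1200 × cos 23.1° ≈ 1100 km.

1100 km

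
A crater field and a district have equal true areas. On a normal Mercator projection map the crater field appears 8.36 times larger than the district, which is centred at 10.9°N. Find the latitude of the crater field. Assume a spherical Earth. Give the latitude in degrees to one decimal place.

70.1°

Mercator areal scale is sec²φ, so apparent-area ratio = sec²φ₁ / sec²φ₂ = cos²φ₂ / cos²φ₁.
cos²φ₂ / cos²φ₁ = 8.36  ⇒  cos φ₁ = cos 10.9° / √8.36 = 0.9820/2.891 = 0.3396.
φ₁ = arccos(0.3396) ≈ 70.1°.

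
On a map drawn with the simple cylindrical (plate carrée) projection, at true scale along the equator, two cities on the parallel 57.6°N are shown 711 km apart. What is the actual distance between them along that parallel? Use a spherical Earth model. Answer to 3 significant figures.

Plate carrée maps x = Rλ, y = Rφ. The meridian scale is h = 1 and the parallel scale is k = 1/cos φ = sec φ.
Along the parallel at 57.6°, map distances are exaggerated by k = sec 57.6° = 1.866.
True distance = 711 / 1.866 = 711 × cos 57.6° ≈ 381 km.

381 km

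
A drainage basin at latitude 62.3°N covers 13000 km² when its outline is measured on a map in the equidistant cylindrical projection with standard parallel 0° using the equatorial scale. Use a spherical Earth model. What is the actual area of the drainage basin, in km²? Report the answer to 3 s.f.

6040 km²

In the plate carrée (x = Rλ, y = Rφ), meridians are true-scale (h = 1) and parallels are stretched by k = sec φ.
Areal scale = h·k = 1 × sec φ; at 62.3°, h = 1.000, k = 2.151, so h·k = 2.151.
True area = apparent / (areal scale) = 13000 / 2.151 ≈ 6040 km².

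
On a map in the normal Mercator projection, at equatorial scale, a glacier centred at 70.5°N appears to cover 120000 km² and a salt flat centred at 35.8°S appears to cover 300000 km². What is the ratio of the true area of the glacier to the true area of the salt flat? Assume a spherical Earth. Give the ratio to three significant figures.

Since Mercator area scale is 1/cos²φ, the true area equals the apparent area multiplied by cos²φ.
True area of glacier: 120000 × cos²(70.5°) = 120000 × 0.1114 = 13370 km².
True area of salt flat: 300000 × cos²(35.8°) = 300000 × 0.6578 = 197300 km².
Ratio = 13370 / 197300 ≈ 0.0678.

0.0678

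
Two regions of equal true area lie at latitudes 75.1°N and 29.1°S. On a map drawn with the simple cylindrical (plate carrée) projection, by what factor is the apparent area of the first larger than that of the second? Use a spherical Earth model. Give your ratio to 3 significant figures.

In the plate carrée (x = Rλ, y = Rφ), meridians are true-scale (h = 1) and parallels are stretched by k = sec φ.
Areal scale at 75.1°: h·k = 1.000 × 3.889 = 3.889.
Areal scale at 29.1°: h·k = 1.000 × 1.144 = 1.144.
Ratio = 3.889/1.144 ≈ 3.40.

3.40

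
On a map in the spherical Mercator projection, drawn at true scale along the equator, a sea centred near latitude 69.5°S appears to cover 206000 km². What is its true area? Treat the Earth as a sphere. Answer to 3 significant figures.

Mercator is conformal, so the point scale is isotropic: h = k = sec φ = 1/cos φ.
Areal scale = k² = sec²φ = 1/cos²(69.5°) = 1/0.3502² = 8.154.
True area = apparent / (areal scale) = 206000 / 8.154 ≈ 25300 km².

25300 km²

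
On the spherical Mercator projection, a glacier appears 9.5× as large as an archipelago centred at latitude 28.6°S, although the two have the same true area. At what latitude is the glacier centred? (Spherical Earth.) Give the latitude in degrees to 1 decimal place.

Mercator areal scale is sec²φ, so apparent-area ratio = sec²φ₁ / sec²φ₂ = cos²φ₂ / cos²φ₁.
cos²φ₂ / cos²φ₁ = 9.5  ⇒  cos φ₁ = cos 28.6° / √9.5 = 0.8780/3.082 = 0.2849.
φ₁ = arccos(0.2849) ≈ 73.4°.

73.4°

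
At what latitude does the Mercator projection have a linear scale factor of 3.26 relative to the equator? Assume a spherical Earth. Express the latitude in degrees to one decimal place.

72.1°

Mercator scale is k = sec φ = 1/cos φ.
1/cos φ = 3.26  ⇒  cos φ = 0.3067  ⇒  φ = arccos(0.3067) ≈ 72.1°.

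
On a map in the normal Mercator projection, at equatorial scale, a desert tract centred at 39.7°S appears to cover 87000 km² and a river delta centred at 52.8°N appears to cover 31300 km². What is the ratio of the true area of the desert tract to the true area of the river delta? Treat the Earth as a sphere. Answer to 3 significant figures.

4.50

On Mercator the areal scale is sec²φ, so true area = apparent × cos²φ.
True area of desert tract: 87000 × cos²(39.7°) = 87000 × 0.5920 = 51500 km².
True area of river delta: 31300 × cos²(52.8°) = 31300 × 0.3655 = 11440 km².
Ratio = 51500 / 11440 ≈ 4.50.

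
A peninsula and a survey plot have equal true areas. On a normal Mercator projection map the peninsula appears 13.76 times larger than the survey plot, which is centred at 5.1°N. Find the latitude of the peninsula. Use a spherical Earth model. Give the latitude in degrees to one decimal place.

Mercator areal scale is sec²φ, so apparent-area ratio = sec²φ₁ / sec²φ₂ = cos²φ₂ / cos²φ₁.
cos²φ₂ / cos²φ₁ = 13.76  ⇒  cos φ₁ = cos 5.1° / √13.76 = 0.9960/3.709 = 0.2685.
φ₁ = arccos(0.2685) ≈ 74.4°.

74.4°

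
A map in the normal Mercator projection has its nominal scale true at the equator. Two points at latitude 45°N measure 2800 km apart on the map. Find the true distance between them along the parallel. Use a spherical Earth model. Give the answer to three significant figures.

For Mercator, h = k = sec φ (a conformal cylindrical projection has a single point scale, 1/cos φ).
Along the parallel at 45°, map distances are exaggerated by k = sec 45° = 1.414.
True distance = 2800 / 1.414 = 2800 × cos 45° ≈ 1980 km.

1980 km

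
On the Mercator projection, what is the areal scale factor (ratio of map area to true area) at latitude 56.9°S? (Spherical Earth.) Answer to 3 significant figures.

3.35

Mercator is conformal, so the point scale is isotropic: h = k = sec φ = 1/cos φ.
Areal scale = k² = sec²φ = 1/cos²(56.9°) = 1/0.5461² = 3.353.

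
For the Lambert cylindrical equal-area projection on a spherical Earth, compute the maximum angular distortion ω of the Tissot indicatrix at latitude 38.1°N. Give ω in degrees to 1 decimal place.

27.2°

The Lambert cylindrical equal-area projection is the cylindrical equal-area projection with its standard parallel at the equator (φ₀ = 0). A cylindrical equal-area projection with standard parallel φ₀ has meridian scale h = cos φ / cos φ₀ and parallel scale k = cos φ₀ / cos φ (so areas are preserved, h·k = 1).
At 38.1°: h = 0.7869, k = 1.271; principal scales a = 1.271, b = 0.7869.
sin(ω/2) = (a − b)/(a + b) = 0.4838/2.058 = 0.2351, so ω = 2 arcsin(0.2351) ≈ 27.2°.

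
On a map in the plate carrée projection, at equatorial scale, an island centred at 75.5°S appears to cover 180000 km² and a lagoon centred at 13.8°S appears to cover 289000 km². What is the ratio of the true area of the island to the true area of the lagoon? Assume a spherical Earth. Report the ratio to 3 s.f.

Plate carrée has h = 1 and k = sec φ, giving areal scale sec φ; true area = (apparent area) · cos φ.
True area of island: 180000 × cos(75.5°) = 180000 × 0.2504 = 45070 km².
True area of lagoon: 289000 × cos(13.8°) = 289000 × 0.9711 = 280700 km².
Ratio = 45070 / 280700 ≈ 0.161.

0.161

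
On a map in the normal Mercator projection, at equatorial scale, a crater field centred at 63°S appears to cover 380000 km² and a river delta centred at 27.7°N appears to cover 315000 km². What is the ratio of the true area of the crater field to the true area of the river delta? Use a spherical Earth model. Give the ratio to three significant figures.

Since Mercator area scale is 1/cos²φ, the true area equals the apparent area multiplied by cos²φ.
True area of crater field: 380000 × cos²(63°) = 380000 × 0.2061 = 78320 km².
True area of river delta: 315000 × cos²(27.7°) = 315000 × 0.7839 = 246900 km².
Ratio = 78320 / 246900 ≈ 0.317.

0.317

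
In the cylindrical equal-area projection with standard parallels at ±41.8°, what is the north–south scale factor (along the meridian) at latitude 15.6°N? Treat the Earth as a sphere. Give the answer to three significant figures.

1.29

For cylindrical equal-area with standard parallel φ₀, h = cos φ / cos φ₀ and k = cos φ₀ / cos φ, so h·k = 1.
h = cos 15.6° / cos 41.8° = 0.9632/0.7455 = 1.292.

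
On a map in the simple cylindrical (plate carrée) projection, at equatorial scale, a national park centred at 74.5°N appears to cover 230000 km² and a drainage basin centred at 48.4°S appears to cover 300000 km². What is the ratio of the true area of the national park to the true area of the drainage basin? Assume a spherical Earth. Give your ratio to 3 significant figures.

On the plate carrée, areal scale = h·k = 1 × sec φ, so true area = apparent × cos φ.
True area of national park: 230000 × cos(74.5°) = 230000 × 0.2672 = 61460 km².
True area of drainage basin: 300000 × cos(48.4°) = 300000 × 0.6639 = 199200 km².
Ratio = 61460 / 199200 ≈ 0.309.

0.309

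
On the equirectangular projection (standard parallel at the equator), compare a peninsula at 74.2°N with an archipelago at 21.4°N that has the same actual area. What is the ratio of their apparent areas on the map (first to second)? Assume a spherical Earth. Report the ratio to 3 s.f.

For the equirectangular projection with φ₀ = 0 (plate carrée), h = 1 along meridians and k = sec φ along parallels.
Areal scale at 74.2°: h·k = 1.000 × 3.673 = 3.673.
Areal scale at 21.4°: h·k = 1.000 × 1.074 = 1.074.
Ratio = 3.673/1.074 ≈ 3.42.

3.42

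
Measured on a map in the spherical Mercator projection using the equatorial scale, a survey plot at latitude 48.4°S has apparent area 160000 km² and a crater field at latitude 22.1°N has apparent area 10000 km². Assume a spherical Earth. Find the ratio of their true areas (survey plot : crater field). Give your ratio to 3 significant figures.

Mercator's areal exaggeration is sec²φ; hence true area = (apparent area) · cos²φ.
True area of survey plot: 160000 × cos²(48.4°) = 160000 × 0.4408 = 70530 km².
True area of crater field: 10000 × cos²(22.1°) = 10000 × 0.8585 = 8585 km².
Ratio = 70530 / 8585 ≈ 8.22.

8.22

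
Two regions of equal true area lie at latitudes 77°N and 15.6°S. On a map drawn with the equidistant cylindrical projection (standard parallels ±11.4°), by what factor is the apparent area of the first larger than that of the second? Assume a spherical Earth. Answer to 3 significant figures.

4.28

The equidistant cylindrical projection with φ₀ = 11.4° has h = 1 (meridians true) and k = cos φ₀ / cos φ along parallels.
Areal scale at 77°: h·k = 1.000 × 4.358 = 4.358.
Areal scale at 15.6°: h·k = 1.000 × 1.018 = 1.018.
Ratio = 4.358/1.018 ≈ 4.28.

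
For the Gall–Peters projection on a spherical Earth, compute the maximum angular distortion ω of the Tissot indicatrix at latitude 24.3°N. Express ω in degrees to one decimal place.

The Gall–Peters projection is cylindrical equal-area with φ₀ = 45°. A cylindrical equal-area projection with standard parallel φ₀ has meridian scale h = cos φ / cos φ₀ and parallel scale k = cos φ₀ / cos φ (so areas are preserved, h·k = 1).
At 24.3°: h = 1.289, k = 0.7758; principal scales a = 1.289, b = 0.7758.
sin(ω/2) = (a − b)/(a + b) = 0.5131/2.065 = 0.2485, so ω = 2 arcsin(0.2485) ≈ 28.8°.

28.8°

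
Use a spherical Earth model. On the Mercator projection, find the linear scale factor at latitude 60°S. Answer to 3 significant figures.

2.00

Mercator is conformal, so the point scale is isotropic: h = k = sec φ = 1/cos φ.
k = 1/cos 60° = 1/0.5000 = 2.000.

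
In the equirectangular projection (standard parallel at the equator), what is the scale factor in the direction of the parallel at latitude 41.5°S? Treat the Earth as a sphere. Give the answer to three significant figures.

Plate carrée maps x = Rλ, y = Rφ. The meridian scale is h = 1 and the parallel scale is k = 1/cos φ = sec φ.
k = 1/cos 41.5° = 1/0.7490 = 1.335.

1.34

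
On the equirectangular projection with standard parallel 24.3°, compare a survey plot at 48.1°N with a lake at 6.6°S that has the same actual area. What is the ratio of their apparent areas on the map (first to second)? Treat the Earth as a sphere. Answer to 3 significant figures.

The equidistant cylindrical projection with φ₀ = 24.3° has h = 1 (meridians true) and k = cos φ₀ / cos φ along parallels.
Areal scale at 48.1°: h·k = 1.000 × 1.365 = 1.365.
Areal scale at 6.6°: h·k = 1.000 × 0.9175 = 0.9175.
Ratio = 1.365/0.9175 ≈ 1.49.

1.49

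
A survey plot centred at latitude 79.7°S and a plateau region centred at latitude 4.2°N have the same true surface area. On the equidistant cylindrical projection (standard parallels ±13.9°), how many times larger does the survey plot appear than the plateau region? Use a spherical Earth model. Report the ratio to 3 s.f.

5.58

In the equirectangular projection with standard parallel φ₀ = 13.9° (x = Rλ cos φ₀, y = Rφ), meridians are true-scale (h = 1) and the parallel scale is k = cos φ₀ / cos φ.
Areal scale at 79.7°: h·k = 1.000 × 5.429 = 5.429.
Areal scale at 4.2°: h·k = 1.000 × 0.9733 = 0.9733.
Ratio = 5.429/0.9733 ≈ 5.58.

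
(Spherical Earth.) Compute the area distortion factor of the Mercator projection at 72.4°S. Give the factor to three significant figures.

10.9

For Mercator, h = k = sec φ (a conformal cylindrical projection has a single point scale, 1/cos φ).
Areal scale = k² = sec²φ = 1/cos²(72.4°) = 1/0.3024² = 10.94.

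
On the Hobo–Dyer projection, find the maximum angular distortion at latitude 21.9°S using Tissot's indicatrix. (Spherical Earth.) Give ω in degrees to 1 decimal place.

17.9°

Hobo–Dyer is a cylindrical equal-area projection with standard parallels at ±37.5°. For cylindrical equal-area with standard parallel φ₀, h = cos φ / cos φ₀ and k = cos φ₀ / cos φ, so h·k = 1.
At 21.9°: h = 1.170, k = 0.8551; principal scales a = 1.170, b = 0.8551.
sin(ω/2) = (a − b)/(a + b) = 0.3145/2.025 = 0.1553, so ω = 2 arcsin(0.1553) ≈ 17.9°.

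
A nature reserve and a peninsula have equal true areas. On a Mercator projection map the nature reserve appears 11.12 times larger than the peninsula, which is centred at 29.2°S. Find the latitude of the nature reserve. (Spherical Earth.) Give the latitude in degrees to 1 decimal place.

74.8°

For equal true areas on Mercator, apparent areas scale as sec²φ, so the ratio is cos²φ₂ / cos²φ₁.
cos²φ₂ / cos²φ₁ = 11.12  ⇒  cos φ₁ = cos 29.2° / √11.12 = 0.8729/3.335 = 0.2618.
φ₁ = arccos(0.2618) ≈ 74.8°.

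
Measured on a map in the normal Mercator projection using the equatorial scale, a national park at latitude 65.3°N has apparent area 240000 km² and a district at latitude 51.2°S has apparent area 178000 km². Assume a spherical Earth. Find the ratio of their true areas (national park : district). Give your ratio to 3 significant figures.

Since Mercator area scale is 1/cos²φ, the true area equals the apparent area multiplied by cos²φ.
True area of national park: 240000 × cos²(65.3°) = 240000 × 0.1746 = 41910 km².
True area of district: 178000 × cos²(51.2°) = 178000 × 0.3926 = 69890 km².
Ratio = 41910 / 69890 ≈ 0.600.

0.600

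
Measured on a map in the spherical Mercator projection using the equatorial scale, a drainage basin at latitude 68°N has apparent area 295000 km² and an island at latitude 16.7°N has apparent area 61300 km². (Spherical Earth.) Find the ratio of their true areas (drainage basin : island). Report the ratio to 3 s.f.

Mercator's areal exaggeration is sec²φ; hence true area = (apparent area) · cos²φ.
True area of drainage basin: 295000 × cos²(68°) = 295000 × 0.1403 = 41400 km².
True area of island: 61300 × cos²(16.7°) = 61300 × 0.9174 = 56240 km².
Ratio = 41400 / 56240 ≈ 0.736.

0.736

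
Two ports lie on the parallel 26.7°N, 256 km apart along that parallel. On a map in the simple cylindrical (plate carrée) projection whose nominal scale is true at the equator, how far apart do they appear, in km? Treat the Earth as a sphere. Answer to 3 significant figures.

287 km

For the equirectangular projection with φ₀ = 0 (plate carrée), h = 1 along meridians and k = sec φ along parallels.
Along the parallel, k = sec 26.7° = 1/0.8934 = 1.119.
Map distance = 256 × 1.119 ≈ 287 km.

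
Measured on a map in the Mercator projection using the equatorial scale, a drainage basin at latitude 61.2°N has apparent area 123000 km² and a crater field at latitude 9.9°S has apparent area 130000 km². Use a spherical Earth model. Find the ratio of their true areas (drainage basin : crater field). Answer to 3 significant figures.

On Mercator the areal scale is sec²φ, so true area = apparent × cos²φ.
True area of drainage basin: 123000 × cos²(61.2°) = 123000 × 0.2321 = 28550 km².
True area of crater field: 130000 × cos²(9.9°) = 130000 × 0.9704 = 126200 km².
Ratio = 28550 / 126200 ≈ 0.226.

0.226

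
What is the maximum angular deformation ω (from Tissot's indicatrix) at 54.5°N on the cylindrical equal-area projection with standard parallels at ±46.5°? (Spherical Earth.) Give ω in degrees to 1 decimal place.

19.4°

For cylindrical equal-area with standard parallel φ₀, h = cos φ / cos φ₀ and k = cos φ₀ / cos φ, so h·k = 1.
At 54.5°: h = 0.8436, k = 1.185; principal scales a = 1.185, b = 0.8436.
sin(ω/2) = (a − b)/(a + b) = 0.3418/2.029 = 0.1684, so ω = 2 arcsin(0.1684) ≈ 19.4°.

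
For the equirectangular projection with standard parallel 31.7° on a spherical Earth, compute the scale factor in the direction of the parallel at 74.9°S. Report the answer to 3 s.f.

In the equirectangular projection with standard parallel φ₀ = 31.7° (x = Rλ cos φ₀, y = Rφ), meridians are true-scale (h = 1) and the parallel scale is k = cos φ₀ / cos φ.
k = cos 31.7° / cos 74.9° = 0.8508/0.2605 = 3.266.

3.27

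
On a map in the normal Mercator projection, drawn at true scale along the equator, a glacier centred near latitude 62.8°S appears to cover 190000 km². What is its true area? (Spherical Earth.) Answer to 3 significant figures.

For Mercator, h = k = sec φ (a conformal cylindrical projection has a single point scale, 1/cos φ).
Areal scale = k² = sec²φ = 1/cos²(62.8°) = 1/0.4571² = 4.786.
True area = apparent / (areal scale) = 190000 / 4.786 ≈ 39700 km².

39700 km²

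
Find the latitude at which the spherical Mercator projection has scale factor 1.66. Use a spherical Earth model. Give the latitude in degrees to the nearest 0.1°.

53.0°

Mercator scale is k = sec φ = 1/cos φ.
1/cos φ = 1.66  ⇒  cos φ = 0.6024  ⇒  φ = arccos(0.6024) ≈ 53.0°.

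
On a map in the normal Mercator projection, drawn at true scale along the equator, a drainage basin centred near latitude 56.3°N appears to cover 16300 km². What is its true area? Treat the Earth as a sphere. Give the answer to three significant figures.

5020 km²

Mercator is conformal, so the point scale is isotropic: h = k = sec φ = 1/cos φ.
Areal scale = k² = sec²φ = 1/cos²(56.3°) = 1/0.5548² = 3.248.
True area = apparent / (areal scale) = 16300 / 3.248 ≈ 5020 km².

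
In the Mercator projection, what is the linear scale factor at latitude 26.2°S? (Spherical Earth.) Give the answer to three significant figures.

For Mercator, h = k = sec φ (a conformal cylindrical projection has a single point scale, 1/cos φ).
k = 1/cos 26.2° = 1/0.8973 = 1.115.

1.11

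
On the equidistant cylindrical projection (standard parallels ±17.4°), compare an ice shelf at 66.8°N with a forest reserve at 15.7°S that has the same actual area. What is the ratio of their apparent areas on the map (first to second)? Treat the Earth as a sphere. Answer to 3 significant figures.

The equidistant cylindrical projection with φ₀ = 17.4° has h = 1 (meridians true) and k = cos φ₀ / cos φ along parallels.
Areal scale at 66.8°: h·k = 1.000 × 2.422 = 2.422.
Areal scale at 15.7°: h·k = 1.000 × 0.9912 = 0.9912.
Ratio = 2.422/0.9912 ≈ 2.44.

2.44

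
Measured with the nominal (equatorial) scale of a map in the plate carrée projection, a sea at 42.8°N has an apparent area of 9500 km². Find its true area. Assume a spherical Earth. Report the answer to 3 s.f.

6970 km²

In the plate carrée (x = Rλ, y = Rφ), meridians are true-scale (h = 1) and parallels are stretched by k = sec φ.
Areal scale = h·k = 1 × sec φ; at 42.8°, h = 1.000, k = 1.363, so h·k = 1.363.
True area = apparent / (areal scale) = 9500 / 1.363 ≈ 6970 km².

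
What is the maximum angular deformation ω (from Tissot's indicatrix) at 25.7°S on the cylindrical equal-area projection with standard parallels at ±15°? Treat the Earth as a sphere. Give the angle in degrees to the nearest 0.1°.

For cylindrical equal-area with standard parallel φ₀, h = cos φ / cos φ₀ and k = cos φ₀ / cos φ, so h·k = 1.
At 25.7°: h = 0.9329, k = 1.072; principal scales a = 1.072, b = 0.9329.
sin(ω/2) = (a − b)/(a + b) = 0.1391/2.005 = 0.06938, so ω = 2 arcsin(0.06938) ≈ 8.0°.

8.0°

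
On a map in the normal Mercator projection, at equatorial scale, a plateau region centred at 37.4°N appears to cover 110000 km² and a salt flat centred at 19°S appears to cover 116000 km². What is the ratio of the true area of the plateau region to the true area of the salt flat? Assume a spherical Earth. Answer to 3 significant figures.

Mercator's areal exaggeration is sec²φ; hence true area = (apparent area) · cos²φ.
True area of plateau region: 110000 × cos²(37.4°) = 110000 × 0.6311 = 69420 km².
True area of salt flat: 116000 × cos²(19°) = 116000 × 0.8940 = 103700 km².
Ratio = 69420 / 103700 ≈ 0.669.

0.669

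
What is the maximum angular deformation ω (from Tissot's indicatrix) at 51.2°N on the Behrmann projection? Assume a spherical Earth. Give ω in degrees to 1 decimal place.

36.5°

The Behrmann projection is cylindrical equal-area with φ₀ = 30°. A cylindrical equal-area projection with standard parallel φ₀ has meridian scale h = cos φ / cos φ₀ and parallel scale k = cos φ₀ / cos φ (so areas are preserved, h·k = 1).
At 51.2°: h = 0.7235, k = 1.382; principal scales a = 1.382, b = 0.7235.
sin(ω/2) = (a − b)/(a + b) = 0.6586/2.106 = 0.3128, so ω = 2 arcsin(0.3128) ≈ 36.5°.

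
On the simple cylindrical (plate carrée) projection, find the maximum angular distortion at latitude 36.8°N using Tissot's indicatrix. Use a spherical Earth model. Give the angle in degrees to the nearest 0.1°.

12.7°

For the equirectangular projection with φ₀ = 0 (plate carrée), h = 1 along meridians and k = sec φ along parallels.
At 36.8°: h = 1.000, k = 1.249; principal scales a = 1.249, b = 1.000.
sin(ω/2) = (a − b)/(a + b) = 0.2489/2.249 = 0.1107, so ω = 2 arcsin(0.1107) ≈ 12.7°.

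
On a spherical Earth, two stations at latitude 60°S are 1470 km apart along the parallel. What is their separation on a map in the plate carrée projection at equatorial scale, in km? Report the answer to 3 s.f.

Plate carrée maps x = Rλ, y = Rφ. The meridian scale is h = 1 and the parallel scale is k = 1/cos φ = sec φ.
Along the parallel, k = sec 60° = 1/0.5000 = 2.000.
Map distance = 1470 × 2.000 ≈ 2940 km.

2940 km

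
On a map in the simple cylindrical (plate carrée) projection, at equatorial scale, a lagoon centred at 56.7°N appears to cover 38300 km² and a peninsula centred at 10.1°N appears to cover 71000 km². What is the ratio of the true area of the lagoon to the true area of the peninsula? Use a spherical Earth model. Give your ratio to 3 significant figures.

0.301

Plate carrée has h = 1 and k = sec φ, giving areal scale sec φ; true area = (apparent area) · cos φ.
True area of lagoon: 38300 × cos(56.7°) = 38300 × 0.5490 = 21030 km².
True area of peninsula: 71000 × cos(10.1°) = 71000 × 0.9845 = 69900 km².
Ratio = 21030 / 69900 ≈ 0.301.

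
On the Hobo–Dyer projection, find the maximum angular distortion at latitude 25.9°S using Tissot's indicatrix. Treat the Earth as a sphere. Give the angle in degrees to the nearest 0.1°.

14.4°

The Hobo–Dyer projection is cylindrical equal-area with φ₀ = 37.5°. A cylindrical equal-area projection with standard parallel φ₀ has meridian scale h = cos φ / cos φ₀ and parallel scale k = cos φ₀ / cos φ (so areas are preserved, h·k = 1).
At 25.9°: h = 1.134, k = 0.8819; principal scales a = 1.134, b = 0.8819.
sin(ω/2) = (a − b)/(a + b) = 0.2519/2.016 = 0.1250, so ω = 2 arcsin(0.1250) ≈ 14.4°.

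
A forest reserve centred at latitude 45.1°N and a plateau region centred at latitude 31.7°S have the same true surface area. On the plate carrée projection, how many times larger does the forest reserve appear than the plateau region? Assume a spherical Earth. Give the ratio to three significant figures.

Plate carrée maps x = Rλ, y = Rφ. The meridian scale is h = 1 and the parallel scale is k = 1/cos φ = sec φ.
Areal scale at 45.1°: h·k = 1.000 × 1.417 = 1.417.
Areal scale at 31.7°: h·k = 1.000 × 1.175 = 1.175.
Ratio = 1.417/1.175 ≈ 1.21.

1.21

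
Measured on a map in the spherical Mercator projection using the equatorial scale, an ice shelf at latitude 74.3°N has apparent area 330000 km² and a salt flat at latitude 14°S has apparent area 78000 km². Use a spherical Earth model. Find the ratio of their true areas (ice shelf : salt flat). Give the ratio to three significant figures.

Mercator's areal exaggeration is sec²φ; hence true area = (apparent area) · cos²φ.
True area of ice shelf: 330000 × cos²(74.3°) = 330000 × 0.07322 = 24160 km².
True area of salt flat: 78000 × cos²(14°) = 78000 × 0.9415 = 73430 km².
Ratio = 24160 / 73430 ≈ 0.329.

0.329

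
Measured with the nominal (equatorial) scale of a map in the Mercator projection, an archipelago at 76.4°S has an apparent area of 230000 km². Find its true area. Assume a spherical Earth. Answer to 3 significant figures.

12700 km²

The Mercator projection is conformal; its linear scale factor is the same in every direction and equals sec φ = 1/cos φ.
Areal scale = k² = sec²φ = 1/cos²(76.4°) = 1/0.2351² = 18.09.
True area = apparent / (areal scale) = 230000 / 18.09 ≈ 12700 km².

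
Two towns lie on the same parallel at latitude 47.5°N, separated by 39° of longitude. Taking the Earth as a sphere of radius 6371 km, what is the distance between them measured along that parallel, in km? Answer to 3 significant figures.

Arc length along a parallel = R cos φ · Δλ (with Δλ in radians).
= 6371 × cos 47.5° × (39° × π/180) = 6371 × 0.6756 × 0.6807 ≈ 2930 km.

2930 km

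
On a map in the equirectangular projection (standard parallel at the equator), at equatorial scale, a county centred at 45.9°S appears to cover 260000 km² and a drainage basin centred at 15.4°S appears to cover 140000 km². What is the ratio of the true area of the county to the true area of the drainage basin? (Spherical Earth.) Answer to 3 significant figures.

1.34

Plate carrée has h = 1 and k = sec φ, giving areal scale sec φ; true area = (apparent area) · cos φ.
True area of county: 260000 × cos(45.9°) = 260000 × 0.6959 = 180900 km².
True area of drainage basin: 140000 × cos(15.4°) = 140000 × 0.9641 = 135000 km².
Ratio = 180900 / 135000 ≈ 1.34.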